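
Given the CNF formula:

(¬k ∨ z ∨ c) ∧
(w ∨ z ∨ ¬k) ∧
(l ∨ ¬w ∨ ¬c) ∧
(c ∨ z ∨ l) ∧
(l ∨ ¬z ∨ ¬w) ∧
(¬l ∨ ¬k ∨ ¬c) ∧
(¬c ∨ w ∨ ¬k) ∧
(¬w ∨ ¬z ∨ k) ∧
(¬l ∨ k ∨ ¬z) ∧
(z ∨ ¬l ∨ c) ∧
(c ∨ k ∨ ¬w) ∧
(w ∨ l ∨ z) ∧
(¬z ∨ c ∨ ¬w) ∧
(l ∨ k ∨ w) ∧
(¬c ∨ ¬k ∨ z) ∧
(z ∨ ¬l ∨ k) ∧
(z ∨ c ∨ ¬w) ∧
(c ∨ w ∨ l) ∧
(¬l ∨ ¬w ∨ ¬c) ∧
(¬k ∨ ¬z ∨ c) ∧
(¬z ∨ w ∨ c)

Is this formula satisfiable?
No

No, the formula is not satisfiable.

No assignment of truth values to the variables can make all 21 clauses true simultaneously.

The formula is UNSAT (unsatisfiable).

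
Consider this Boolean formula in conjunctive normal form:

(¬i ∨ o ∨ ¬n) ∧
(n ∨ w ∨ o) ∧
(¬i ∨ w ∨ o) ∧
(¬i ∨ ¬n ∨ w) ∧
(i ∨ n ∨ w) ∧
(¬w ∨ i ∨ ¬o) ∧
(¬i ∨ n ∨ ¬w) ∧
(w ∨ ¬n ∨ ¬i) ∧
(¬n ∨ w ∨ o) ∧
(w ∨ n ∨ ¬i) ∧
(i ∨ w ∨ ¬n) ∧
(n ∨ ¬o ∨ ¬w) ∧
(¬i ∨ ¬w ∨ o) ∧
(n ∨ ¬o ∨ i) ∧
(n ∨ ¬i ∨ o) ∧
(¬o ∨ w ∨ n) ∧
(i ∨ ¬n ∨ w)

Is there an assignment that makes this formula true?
Yes

Yes, the formula is satisfiable.

One satisfying assignment is: n=True, w=True, i=False, o=False

Verification: With this assignment, all 17 clauses evaluate to true.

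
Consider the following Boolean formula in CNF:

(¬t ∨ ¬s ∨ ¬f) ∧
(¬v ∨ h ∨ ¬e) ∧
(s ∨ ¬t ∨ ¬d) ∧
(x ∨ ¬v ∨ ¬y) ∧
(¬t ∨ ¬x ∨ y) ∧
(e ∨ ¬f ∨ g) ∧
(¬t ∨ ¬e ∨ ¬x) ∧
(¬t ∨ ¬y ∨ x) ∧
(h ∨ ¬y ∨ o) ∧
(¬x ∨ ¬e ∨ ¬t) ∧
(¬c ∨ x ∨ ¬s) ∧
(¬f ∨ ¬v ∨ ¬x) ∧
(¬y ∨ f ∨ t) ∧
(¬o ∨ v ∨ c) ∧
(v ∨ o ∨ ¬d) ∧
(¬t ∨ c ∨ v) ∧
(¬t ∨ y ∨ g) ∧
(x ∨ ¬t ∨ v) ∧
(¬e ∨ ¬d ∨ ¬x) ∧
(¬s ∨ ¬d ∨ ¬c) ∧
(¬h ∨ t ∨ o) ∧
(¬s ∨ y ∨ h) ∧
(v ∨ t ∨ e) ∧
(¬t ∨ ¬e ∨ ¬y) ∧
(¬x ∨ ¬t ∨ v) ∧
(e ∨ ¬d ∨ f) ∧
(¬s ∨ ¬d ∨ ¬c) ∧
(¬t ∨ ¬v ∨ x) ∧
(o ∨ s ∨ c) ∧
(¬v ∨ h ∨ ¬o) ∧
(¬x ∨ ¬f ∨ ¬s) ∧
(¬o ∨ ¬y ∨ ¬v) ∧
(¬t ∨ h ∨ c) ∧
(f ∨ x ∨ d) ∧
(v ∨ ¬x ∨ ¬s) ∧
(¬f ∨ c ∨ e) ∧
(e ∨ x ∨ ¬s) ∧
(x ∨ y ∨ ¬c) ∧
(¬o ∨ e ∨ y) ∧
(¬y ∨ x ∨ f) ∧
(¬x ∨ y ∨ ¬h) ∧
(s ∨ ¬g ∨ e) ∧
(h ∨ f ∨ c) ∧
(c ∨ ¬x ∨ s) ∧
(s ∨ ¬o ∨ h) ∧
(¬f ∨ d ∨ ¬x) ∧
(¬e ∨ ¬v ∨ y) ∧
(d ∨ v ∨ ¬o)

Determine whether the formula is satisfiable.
Yes

Yes, the formula is satisfiable.

One satisfying assignment is: g=False, x=True, y=True, s=True, f=False, d=False, v=True, h=True, t=True, e=False, o=False, c=False

Verification: With this assignment, all 48 clauses evaluate to true.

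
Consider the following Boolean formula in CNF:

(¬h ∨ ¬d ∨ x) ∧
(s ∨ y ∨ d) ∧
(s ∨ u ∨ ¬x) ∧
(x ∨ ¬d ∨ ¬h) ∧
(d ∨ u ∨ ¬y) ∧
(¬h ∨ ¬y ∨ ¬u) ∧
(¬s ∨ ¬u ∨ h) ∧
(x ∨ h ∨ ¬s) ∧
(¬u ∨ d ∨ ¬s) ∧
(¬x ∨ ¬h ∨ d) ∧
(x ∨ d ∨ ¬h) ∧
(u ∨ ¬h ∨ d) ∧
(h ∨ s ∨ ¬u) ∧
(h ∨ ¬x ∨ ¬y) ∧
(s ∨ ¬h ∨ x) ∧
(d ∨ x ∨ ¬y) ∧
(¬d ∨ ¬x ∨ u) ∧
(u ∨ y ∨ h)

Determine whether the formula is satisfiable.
Yes

Yes, the formula is satisfiable.

One satisfying assignment is: h=True, y=False, u=True, s=True, x=True, d=True

Verification: With this assignment, all 18 clauses evaluate to true.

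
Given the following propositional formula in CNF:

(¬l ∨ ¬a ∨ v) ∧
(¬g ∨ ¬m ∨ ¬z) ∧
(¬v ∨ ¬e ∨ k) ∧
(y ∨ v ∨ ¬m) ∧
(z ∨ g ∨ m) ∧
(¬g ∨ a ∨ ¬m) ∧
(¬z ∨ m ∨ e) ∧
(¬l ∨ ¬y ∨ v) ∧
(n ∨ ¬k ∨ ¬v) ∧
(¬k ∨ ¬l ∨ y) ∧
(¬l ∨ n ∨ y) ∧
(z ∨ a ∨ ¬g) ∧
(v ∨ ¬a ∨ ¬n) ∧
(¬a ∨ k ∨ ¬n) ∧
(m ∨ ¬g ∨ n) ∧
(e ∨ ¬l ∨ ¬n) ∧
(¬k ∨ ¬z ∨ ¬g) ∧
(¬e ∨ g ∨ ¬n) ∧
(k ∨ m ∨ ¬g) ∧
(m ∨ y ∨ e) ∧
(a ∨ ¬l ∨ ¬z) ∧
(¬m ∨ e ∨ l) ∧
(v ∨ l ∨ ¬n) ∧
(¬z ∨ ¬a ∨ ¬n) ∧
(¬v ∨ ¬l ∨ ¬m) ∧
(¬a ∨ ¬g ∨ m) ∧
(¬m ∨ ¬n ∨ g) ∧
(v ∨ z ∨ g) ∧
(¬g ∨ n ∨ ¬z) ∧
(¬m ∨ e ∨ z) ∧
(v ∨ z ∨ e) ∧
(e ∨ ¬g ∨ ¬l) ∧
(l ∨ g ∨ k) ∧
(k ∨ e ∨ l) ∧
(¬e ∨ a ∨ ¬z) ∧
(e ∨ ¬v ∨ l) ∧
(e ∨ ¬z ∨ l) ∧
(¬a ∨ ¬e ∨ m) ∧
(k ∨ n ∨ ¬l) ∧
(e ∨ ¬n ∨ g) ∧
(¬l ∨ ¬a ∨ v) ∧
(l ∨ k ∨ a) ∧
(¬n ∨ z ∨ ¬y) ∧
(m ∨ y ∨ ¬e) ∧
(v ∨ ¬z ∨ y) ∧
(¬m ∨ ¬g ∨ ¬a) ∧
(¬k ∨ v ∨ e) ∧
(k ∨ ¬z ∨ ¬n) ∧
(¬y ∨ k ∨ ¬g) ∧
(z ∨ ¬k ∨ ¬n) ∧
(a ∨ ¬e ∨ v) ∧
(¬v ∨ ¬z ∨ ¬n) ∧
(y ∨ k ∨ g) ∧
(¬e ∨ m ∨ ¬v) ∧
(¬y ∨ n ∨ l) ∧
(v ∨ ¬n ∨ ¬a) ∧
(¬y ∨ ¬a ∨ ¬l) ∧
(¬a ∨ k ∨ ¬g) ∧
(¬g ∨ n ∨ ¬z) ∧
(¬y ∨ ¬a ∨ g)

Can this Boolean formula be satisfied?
No

No, the formula is not satisfiable.

No assignment of truth values to the variables can make all 60 clauses true simultaneously.

The formula is UNSAT (unsatisfiable).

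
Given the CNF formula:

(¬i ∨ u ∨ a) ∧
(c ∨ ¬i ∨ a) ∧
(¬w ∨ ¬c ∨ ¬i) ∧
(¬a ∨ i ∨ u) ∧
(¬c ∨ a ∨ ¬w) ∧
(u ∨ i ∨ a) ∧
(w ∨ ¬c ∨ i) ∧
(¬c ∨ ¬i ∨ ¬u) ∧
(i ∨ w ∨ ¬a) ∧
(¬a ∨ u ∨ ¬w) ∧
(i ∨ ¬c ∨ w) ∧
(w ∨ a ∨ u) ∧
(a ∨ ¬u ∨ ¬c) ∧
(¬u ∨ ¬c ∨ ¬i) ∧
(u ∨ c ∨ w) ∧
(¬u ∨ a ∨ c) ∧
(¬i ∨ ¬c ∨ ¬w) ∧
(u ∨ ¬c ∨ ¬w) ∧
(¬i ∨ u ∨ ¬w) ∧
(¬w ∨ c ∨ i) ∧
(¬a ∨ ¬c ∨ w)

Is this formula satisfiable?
Yes

Yes, the formula is satisfiable.

One satisfying assignment is: c=False, i=True, w=False, a=True, u=True

Verification: With this assignment, all 21 clauses evaluate to true.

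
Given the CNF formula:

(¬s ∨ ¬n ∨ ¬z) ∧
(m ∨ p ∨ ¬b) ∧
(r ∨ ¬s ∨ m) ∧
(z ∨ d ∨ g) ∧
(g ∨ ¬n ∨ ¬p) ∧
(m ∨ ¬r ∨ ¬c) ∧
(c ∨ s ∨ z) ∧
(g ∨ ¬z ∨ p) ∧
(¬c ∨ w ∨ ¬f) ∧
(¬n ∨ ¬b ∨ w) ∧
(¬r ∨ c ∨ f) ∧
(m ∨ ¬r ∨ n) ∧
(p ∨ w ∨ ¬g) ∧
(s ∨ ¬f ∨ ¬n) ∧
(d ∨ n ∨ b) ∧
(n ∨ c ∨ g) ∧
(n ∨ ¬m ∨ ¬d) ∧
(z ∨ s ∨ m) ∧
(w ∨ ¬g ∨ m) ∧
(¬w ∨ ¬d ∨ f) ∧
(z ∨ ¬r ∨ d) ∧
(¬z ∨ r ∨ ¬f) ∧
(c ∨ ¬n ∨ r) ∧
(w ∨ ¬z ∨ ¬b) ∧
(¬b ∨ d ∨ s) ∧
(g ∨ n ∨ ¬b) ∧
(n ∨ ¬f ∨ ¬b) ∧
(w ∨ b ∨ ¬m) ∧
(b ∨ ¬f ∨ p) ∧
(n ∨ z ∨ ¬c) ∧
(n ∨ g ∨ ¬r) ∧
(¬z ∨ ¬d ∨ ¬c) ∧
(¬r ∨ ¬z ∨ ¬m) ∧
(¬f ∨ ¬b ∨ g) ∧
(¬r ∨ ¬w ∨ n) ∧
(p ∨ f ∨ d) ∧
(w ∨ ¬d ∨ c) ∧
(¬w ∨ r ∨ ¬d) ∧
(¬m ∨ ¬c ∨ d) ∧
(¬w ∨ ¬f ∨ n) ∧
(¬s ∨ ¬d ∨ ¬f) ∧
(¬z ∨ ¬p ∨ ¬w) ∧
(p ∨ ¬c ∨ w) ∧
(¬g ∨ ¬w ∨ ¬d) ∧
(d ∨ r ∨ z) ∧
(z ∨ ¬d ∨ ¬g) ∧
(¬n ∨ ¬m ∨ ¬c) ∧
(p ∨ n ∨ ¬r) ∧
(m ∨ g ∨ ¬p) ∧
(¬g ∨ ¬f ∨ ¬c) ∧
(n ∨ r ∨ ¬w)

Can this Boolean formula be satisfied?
No

No, the formula is not satisfiable.

No assignment of truth values to the variables can make all 51 clauses true simultaneously.

The formula is UNSAT (unsatisfiable).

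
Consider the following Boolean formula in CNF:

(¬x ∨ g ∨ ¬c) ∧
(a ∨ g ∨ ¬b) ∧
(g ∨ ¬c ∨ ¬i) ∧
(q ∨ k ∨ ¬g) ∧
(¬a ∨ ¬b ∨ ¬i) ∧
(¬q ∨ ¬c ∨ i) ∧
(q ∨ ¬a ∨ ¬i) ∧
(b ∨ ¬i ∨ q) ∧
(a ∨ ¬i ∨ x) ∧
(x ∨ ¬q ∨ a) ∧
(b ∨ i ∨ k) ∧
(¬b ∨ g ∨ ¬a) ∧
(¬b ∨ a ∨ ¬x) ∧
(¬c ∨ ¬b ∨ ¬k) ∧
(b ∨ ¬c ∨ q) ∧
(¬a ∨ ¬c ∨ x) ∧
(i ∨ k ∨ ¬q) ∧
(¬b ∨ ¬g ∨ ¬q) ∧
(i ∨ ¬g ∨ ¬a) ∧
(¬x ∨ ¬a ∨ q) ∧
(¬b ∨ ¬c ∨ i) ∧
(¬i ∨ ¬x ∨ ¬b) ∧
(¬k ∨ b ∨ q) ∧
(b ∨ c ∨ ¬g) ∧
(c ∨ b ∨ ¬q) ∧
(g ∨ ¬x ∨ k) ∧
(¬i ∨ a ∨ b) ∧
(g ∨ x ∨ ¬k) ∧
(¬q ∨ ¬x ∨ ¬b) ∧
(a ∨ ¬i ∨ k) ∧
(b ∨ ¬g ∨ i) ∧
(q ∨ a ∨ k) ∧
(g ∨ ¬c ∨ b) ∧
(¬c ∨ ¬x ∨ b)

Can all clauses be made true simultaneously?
Yes

Yes, the formula is satisfiable.

One satisfying assignment is: c=False, a=False, q=False, x=False, g=True, i=False, k=True, b=True

Verification: With this assignment, all 34 clauses evaluate to true.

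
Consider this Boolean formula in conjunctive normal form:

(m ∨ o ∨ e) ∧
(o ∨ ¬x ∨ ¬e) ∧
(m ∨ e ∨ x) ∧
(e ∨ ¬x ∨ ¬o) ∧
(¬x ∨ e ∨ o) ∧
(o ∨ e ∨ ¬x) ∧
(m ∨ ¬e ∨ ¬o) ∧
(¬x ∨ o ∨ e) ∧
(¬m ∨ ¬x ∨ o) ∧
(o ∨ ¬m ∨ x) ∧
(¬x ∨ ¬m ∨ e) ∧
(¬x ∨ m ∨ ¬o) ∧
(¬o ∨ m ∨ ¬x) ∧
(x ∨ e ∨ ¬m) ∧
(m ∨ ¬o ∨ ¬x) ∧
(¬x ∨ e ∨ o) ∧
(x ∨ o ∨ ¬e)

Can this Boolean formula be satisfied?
Yes

Yes, the formula is satisfiable.

One satisfying assignment is: m=True, x=False, e=True, o=True

Verification: With this assignment, all 17 clauses evaluate to true.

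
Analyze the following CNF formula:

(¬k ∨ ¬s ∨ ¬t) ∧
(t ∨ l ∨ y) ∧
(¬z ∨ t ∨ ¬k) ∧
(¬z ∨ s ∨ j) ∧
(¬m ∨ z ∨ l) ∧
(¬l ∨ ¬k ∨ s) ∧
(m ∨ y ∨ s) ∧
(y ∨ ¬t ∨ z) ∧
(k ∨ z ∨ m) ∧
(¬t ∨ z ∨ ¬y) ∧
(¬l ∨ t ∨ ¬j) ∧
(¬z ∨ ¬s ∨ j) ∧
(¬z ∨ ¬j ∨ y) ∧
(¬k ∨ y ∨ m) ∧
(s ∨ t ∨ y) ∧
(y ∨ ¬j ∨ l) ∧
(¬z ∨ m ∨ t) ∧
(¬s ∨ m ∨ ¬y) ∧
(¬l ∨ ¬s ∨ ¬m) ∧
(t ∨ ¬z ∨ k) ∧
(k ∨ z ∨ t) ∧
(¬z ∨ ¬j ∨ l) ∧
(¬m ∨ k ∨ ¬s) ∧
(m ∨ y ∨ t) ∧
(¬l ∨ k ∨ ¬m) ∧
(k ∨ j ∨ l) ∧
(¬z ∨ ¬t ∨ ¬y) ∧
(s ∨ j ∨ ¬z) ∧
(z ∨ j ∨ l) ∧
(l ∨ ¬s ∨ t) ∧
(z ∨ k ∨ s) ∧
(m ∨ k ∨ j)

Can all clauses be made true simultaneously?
Yes

Yes, the formula is satisfiable.

One satisfying assignment is: l=False, k=True, y=True, m=False, t=False, j=True, z=False, s=False

Verification: With this assignment, all 32 clauses evaluate to true.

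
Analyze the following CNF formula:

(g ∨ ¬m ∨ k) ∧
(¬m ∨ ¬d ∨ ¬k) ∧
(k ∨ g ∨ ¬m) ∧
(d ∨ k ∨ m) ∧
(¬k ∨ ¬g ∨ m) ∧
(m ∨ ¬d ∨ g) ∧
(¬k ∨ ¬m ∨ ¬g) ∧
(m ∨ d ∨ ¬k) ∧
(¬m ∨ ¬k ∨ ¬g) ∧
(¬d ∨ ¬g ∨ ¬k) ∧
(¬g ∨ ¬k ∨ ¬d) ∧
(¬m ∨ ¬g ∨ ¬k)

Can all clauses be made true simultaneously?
Yes

Yes, the formula is satisfiable.

One satisfying assignment is: k=False, d=False, m=True, g=True

Verification: With this assignment, all 12 clauses evaluate to true.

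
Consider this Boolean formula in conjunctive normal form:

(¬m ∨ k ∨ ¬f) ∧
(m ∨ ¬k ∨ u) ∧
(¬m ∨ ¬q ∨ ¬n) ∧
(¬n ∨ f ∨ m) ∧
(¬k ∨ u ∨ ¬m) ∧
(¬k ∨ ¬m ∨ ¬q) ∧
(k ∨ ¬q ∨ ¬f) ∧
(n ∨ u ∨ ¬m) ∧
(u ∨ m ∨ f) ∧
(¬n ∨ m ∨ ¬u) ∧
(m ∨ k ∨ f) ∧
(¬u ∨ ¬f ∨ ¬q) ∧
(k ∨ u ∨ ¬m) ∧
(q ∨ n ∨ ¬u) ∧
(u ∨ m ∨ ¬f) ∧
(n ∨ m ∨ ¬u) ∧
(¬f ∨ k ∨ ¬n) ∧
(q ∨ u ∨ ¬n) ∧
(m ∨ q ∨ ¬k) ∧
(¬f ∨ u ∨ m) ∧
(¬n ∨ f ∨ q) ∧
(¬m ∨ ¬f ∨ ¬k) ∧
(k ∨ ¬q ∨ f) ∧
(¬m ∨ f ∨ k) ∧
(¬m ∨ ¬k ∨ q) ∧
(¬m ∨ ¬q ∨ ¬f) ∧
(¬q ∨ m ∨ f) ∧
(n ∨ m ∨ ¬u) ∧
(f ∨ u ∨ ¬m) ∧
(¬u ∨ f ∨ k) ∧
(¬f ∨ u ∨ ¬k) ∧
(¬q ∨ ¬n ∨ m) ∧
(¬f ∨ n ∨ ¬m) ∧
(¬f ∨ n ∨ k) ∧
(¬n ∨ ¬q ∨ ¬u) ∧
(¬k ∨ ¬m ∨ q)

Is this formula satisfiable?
No

No, the formula is not satisfiable.

No assignment of truth values to the variables can make all 36 clauses true simultaneously.

The formula is UNSAT (unsatisfiable).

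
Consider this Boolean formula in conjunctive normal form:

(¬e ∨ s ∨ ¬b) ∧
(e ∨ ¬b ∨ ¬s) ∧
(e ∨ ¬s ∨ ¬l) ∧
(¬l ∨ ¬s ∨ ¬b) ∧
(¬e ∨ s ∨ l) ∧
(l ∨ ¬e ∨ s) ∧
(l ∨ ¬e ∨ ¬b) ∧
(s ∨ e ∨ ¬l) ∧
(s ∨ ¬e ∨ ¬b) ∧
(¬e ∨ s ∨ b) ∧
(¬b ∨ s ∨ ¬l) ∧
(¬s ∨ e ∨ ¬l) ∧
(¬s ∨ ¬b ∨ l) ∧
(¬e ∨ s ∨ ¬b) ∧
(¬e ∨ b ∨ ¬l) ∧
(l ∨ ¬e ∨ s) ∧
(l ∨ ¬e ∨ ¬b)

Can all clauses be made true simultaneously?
Yes

Yes, the formula is satisfiable.

One satisfying assignment is: l=False, b=False, e=False, s=False

Verification: With this assignment, all 17 clauses evaluate to true.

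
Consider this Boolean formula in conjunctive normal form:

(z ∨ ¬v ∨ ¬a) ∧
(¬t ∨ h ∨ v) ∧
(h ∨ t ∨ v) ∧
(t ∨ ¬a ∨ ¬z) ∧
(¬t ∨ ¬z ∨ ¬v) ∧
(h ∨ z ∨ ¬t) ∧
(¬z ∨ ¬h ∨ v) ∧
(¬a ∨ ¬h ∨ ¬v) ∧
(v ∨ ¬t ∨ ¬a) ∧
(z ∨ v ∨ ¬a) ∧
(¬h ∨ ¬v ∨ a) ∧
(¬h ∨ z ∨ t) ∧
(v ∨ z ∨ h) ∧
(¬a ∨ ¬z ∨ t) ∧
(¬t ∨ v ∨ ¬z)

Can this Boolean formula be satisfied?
Yes

Yes, the formula is satisfiable.

One satisfying assignment is: h=False, v=True, t=False, z=False, a=False

Verification: With this assignment, all 15 clauses evaluate to true.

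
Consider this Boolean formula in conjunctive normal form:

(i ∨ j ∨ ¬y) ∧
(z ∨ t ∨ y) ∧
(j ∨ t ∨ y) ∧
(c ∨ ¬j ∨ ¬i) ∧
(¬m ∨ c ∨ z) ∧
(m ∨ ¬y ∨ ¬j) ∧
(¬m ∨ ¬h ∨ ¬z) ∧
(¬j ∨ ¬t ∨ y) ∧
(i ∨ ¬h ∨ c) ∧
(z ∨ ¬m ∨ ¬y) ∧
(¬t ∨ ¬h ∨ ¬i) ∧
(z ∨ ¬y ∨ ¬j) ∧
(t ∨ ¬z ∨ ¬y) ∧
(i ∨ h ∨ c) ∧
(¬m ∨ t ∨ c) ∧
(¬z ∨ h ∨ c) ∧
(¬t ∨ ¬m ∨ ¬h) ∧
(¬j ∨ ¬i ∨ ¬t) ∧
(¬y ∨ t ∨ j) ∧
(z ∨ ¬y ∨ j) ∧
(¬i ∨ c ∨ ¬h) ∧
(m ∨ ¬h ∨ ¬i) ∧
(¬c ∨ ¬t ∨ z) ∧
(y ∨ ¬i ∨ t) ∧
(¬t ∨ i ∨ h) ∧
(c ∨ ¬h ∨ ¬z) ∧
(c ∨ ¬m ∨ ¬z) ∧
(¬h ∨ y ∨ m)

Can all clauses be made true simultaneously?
Yes

Yes, the formula is satisfiable.

One satisfying assignment is: m=False, i=True, h=False, j=False, t=True, z=False, y=False, c=False

Verification: With this assignment, all 28 clauses evaluate to true.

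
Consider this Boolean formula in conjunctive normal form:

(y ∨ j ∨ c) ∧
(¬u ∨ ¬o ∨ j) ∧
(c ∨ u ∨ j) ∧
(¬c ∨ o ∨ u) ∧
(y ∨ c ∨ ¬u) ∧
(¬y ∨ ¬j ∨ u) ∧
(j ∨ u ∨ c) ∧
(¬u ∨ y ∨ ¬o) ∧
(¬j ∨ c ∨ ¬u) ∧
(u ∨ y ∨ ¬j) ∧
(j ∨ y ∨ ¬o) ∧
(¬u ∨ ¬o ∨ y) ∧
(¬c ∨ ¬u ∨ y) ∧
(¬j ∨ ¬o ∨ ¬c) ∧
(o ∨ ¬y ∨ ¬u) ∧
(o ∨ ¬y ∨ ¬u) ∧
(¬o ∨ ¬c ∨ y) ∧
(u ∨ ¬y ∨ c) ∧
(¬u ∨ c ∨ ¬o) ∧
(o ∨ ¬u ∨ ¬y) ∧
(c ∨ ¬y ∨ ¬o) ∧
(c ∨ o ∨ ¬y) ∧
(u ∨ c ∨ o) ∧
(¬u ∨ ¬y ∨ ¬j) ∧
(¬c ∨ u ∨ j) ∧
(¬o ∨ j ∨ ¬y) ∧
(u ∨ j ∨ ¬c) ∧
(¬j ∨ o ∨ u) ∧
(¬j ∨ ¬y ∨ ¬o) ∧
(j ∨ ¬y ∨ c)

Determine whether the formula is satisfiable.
No

No, the formula is not satisfiable.

No assignment of truth values to the variables can make all 30 clauses true simultaneously.

The formula is UNSAT (unsatisfiable).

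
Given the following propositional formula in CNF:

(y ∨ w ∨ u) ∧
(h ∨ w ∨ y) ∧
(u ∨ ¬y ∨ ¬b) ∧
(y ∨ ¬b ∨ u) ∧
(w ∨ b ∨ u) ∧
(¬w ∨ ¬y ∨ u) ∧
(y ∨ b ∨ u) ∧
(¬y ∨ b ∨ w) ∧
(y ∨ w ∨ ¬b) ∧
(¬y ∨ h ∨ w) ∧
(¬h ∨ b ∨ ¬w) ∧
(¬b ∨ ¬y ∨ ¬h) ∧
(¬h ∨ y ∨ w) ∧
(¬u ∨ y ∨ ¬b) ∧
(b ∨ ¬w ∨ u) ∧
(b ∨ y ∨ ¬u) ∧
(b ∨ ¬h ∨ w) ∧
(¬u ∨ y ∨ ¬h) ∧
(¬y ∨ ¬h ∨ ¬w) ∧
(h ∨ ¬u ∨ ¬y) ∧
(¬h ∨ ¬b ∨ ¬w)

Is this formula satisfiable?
No

No, the formula is not satisfiable.

No assignment of truth values to the variables can make all 21 clauses true simultaneously.

The formula is UNSAT (unsatisfiable).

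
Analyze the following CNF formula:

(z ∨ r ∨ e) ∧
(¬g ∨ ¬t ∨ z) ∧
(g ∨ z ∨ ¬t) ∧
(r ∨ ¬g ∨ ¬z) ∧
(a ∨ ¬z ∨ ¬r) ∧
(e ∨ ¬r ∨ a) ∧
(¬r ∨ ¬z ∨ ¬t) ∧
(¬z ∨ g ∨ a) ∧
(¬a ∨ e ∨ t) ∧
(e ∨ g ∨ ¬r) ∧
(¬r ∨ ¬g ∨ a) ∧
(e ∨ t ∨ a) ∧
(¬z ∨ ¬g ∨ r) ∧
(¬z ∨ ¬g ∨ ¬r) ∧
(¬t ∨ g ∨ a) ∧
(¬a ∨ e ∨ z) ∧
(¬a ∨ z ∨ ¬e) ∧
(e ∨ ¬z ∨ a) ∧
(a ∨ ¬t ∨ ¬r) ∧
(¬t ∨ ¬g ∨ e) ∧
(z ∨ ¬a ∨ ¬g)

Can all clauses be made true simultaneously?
Yes

Yes, the formula is satisfiable.

One satisfying assignment is: g=False, t=False, r=False, e=True, z=False, a=False

Verification: With this assignment, all 21 clauses evaluate to true.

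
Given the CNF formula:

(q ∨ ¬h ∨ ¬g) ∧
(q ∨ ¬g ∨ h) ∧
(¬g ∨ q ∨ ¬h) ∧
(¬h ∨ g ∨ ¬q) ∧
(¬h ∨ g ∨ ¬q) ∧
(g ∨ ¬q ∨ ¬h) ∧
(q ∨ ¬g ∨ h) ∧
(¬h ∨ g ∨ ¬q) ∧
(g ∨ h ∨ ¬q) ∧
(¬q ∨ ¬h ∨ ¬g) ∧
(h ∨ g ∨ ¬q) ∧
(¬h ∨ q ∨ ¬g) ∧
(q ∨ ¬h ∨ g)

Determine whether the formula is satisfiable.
Yes

Yes, the formula is satisfiable.

One satisfying assignment is: h=False, q=False, g=False

Verification: With this assignment, all 13 clauses evaluate to true.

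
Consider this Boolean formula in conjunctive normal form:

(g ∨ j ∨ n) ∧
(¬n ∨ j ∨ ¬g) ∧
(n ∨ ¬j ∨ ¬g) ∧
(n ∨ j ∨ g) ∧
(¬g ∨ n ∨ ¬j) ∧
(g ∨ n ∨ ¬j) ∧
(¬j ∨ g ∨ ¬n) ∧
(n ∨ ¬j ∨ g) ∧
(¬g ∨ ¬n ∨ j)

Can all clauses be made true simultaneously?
Yes

Yes, the formula is satisfiable.

One satisfying assignment is: n=False, g=True, j=False

Verification: With this assignment, all 9 clauses evaluate to true.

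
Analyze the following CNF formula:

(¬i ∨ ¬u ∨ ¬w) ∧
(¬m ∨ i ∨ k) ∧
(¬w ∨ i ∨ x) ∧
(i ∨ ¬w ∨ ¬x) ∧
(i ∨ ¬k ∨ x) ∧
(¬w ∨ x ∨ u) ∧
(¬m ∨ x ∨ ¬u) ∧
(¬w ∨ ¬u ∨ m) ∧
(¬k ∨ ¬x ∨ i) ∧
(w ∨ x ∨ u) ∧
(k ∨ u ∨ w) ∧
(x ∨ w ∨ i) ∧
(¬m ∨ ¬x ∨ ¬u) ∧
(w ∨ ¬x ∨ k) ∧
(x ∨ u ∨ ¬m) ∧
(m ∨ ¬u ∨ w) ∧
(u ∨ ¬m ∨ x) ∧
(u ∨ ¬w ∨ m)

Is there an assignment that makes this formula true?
Yes

Yes, the formula is satisfiable.

One satisfying assignment is: i=True, k=True, m=False, w=False, u=False, x=True

Verification: With this assignment, all 18 clauses evaluate to true.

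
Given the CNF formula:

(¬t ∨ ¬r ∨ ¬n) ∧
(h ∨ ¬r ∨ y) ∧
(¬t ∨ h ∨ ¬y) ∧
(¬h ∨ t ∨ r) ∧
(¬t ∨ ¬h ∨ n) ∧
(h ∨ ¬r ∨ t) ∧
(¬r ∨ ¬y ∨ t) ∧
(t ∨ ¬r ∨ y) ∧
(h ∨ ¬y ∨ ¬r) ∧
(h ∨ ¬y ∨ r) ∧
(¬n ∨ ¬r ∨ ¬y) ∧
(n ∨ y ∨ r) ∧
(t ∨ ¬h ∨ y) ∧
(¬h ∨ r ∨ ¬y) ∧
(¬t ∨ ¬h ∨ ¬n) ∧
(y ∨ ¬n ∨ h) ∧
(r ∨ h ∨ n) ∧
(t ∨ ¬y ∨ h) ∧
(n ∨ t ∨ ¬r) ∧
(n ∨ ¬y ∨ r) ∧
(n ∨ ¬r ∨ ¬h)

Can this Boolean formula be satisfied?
No

No, the formula is not satisfiable.

No assignment of truth values to the variables can make all 21 clauses true simultaneously.

The formula is UNSAT (unsatisfiable).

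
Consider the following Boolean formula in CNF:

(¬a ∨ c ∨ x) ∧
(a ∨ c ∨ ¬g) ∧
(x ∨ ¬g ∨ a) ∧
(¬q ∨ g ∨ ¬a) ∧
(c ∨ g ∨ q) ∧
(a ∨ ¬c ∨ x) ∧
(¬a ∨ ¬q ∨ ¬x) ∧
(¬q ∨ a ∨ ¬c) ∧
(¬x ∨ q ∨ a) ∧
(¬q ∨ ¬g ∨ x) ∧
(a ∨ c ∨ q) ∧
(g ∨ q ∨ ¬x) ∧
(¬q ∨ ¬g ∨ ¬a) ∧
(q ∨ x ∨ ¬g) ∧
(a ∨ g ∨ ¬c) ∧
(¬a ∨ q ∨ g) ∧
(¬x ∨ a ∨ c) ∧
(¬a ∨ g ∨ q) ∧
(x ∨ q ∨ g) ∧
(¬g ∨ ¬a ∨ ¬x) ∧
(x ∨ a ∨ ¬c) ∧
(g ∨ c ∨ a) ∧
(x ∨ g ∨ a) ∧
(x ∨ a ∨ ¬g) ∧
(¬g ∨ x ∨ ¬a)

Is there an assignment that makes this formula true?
No

No, the formula is not satisfiable.

No assignment of truth values to the variables can make all 25 clauses true simultaneously.

The formula is UNSAT (unsatisfiable).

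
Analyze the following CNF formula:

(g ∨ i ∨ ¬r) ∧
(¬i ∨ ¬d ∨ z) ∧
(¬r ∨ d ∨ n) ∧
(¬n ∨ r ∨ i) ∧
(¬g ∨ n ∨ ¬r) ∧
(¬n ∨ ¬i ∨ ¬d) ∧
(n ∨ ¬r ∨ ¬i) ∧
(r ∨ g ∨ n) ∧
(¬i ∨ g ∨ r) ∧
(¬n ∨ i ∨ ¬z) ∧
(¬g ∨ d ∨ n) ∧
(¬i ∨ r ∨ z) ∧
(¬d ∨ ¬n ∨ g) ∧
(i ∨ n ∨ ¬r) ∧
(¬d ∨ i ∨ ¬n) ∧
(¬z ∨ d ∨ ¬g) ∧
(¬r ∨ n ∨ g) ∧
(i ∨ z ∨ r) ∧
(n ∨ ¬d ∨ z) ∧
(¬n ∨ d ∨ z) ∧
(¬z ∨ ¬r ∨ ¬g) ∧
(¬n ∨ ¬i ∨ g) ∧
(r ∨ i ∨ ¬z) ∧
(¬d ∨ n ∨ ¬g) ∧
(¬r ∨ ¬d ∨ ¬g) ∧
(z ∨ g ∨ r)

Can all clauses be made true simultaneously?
No

No, the formula is not satisfiable.

No assignment of truth values to the variables can make all 26 clauses true simultaneously.

The formula is UNSAT (unsatisfiable).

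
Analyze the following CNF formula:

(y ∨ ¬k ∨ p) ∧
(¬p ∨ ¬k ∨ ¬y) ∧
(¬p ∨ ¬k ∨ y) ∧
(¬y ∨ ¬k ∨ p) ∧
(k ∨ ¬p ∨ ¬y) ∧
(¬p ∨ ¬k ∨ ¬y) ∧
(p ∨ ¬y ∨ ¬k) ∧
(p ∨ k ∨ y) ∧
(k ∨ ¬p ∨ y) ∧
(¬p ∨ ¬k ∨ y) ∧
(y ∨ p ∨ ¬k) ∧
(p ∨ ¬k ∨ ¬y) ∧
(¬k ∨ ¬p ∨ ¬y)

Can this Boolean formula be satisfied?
Yes

Yes, the formula is satisfiable.

One satisfying assignment is: p=False, k=False, y=True

Verification: With this assignment, all 13 clauses evaluate to true.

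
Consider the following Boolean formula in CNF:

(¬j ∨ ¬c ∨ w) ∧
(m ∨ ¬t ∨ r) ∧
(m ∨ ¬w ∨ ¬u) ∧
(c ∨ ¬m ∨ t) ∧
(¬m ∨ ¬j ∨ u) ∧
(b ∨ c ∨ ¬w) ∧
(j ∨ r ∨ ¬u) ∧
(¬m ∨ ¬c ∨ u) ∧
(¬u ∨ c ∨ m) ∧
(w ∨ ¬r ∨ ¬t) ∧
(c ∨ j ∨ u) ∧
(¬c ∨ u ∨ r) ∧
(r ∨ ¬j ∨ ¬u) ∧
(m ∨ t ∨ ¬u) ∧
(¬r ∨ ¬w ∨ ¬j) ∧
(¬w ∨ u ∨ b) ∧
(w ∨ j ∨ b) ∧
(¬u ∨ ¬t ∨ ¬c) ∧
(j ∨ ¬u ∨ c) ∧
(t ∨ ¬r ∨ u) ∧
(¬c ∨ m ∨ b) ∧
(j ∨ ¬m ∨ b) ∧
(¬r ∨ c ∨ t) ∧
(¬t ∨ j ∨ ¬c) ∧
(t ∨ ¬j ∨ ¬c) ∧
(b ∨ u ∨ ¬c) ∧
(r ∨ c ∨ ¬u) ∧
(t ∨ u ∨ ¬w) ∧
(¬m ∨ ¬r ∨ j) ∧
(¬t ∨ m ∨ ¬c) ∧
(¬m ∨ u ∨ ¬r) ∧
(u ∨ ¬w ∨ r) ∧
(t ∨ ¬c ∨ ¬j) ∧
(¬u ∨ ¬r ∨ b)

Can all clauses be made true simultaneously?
Yes

Yes, the formula is satisfiable.

One satisfying assignment is: m=False, t=False, u=False, w=False, j=True, c=False, r=False, b=False

Verification: With this assignment, all 34 clauses evaluate to true.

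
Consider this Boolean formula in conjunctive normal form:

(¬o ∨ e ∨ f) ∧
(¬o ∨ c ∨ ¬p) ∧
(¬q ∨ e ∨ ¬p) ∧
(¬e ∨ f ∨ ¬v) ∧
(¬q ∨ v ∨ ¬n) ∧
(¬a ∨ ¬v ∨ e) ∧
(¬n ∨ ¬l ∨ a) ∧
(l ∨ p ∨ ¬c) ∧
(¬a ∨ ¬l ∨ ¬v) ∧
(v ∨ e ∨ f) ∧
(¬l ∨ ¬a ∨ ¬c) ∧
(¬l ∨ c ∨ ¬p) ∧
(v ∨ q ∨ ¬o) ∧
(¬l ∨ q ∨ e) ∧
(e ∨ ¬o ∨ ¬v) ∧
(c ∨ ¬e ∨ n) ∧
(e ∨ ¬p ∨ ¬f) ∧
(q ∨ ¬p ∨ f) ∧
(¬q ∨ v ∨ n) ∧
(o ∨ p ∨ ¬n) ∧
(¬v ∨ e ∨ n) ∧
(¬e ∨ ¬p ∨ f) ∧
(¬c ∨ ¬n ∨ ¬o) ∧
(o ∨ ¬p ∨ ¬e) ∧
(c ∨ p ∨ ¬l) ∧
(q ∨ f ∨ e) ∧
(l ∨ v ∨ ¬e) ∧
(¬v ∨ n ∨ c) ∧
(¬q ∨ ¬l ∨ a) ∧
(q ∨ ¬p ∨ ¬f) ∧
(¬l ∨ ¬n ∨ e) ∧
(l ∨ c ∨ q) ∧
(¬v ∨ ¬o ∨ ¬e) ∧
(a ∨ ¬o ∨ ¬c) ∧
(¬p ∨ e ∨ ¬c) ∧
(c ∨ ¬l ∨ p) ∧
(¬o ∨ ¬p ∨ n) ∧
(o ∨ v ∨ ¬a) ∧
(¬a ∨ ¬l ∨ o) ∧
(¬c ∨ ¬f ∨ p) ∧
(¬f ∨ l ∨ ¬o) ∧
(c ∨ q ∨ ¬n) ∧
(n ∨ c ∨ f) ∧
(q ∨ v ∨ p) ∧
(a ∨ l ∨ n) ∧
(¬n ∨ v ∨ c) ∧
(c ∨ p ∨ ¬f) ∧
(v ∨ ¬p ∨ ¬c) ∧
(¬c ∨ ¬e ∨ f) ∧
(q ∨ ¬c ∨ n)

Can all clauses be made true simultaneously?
No

No, the formula is not satisfiable.

No assignment of truth values to the variables can make all 50 clauses true simultaneously.

The formula is UNSAT (unsatisfiable).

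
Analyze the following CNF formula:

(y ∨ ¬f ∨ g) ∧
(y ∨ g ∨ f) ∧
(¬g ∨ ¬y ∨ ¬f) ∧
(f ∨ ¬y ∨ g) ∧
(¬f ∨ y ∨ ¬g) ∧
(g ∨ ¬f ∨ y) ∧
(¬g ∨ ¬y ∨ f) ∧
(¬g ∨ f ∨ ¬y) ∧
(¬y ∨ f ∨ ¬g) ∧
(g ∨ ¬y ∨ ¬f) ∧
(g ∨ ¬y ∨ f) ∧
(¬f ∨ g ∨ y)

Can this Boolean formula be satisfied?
Yes

Yes, the formula is satisfiable.

One satisfying assignment is: y=False, g=True, f=False

Verification: With this assignment, all 12 clauses evaluate to true.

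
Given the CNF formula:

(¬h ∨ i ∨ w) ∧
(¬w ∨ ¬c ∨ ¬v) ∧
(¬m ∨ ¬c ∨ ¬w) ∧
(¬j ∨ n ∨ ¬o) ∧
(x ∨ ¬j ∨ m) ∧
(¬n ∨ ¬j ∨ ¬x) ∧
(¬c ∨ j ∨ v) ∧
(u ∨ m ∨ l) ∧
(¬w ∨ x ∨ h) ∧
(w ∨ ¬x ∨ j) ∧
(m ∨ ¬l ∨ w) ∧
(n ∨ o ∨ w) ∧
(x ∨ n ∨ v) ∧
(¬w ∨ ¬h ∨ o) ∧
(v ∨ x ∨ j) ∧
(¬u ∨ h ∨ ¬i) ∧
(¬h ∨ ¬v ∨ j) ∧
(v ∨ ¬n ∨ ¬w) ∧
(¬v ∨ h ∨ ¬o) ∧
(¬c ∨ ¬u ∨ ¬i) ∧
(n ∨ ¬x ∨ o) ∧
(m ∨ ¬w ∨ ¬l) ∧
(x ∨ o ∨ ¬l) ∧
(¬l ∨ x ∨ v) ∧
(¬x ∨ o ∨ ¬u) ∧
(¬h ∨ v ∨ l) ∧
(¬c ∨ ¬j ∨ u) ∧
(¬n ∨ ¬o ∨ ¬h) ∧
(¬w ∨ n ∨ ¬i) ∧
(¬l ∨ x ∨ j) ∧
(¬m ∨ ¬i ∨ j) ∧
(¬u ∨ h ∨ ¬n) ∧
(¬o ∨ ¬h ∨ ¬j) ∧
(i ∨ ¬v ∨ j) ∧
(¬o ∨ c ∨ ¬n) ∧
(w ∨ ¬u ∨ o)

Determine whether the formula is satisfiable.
Yes

Yes, the formula is satisfiable.

One satisfying assignment is: w=False, h=False, c=False, m=True, j=True, l=False, o=False, u=False, x=False, i=True, n=True, v=False

Verification: With this assignment, all 36 clauses evaluate to true.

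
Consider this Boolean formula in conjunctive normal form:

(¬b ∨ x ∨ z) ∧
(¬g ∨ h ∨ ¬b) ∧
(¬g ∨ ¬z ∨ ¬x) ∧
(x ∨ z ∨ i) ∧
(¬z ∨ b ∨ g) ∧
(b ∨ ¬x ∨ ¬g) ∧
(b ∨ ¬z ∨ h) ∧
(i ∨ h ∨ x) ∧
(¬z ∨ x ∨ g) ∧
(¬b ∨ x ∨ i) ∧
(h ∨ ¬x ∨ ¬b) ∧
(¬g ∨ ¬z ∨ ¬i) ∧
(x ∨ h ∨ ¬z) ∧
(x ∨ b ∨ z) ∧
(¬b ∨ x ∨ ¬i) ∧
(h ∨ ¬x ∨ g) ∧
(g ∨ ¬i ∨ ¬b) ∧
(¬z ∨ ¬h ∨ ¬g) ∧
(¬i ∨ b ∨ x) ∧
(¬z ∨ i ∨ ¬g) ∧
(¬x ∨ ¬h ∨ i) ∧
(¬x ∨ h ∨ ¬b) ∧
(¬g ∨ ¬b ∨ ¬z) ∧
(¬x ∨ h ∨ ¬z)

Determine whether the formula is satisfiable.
Yes

Yes, the formula is satisfiable.

One satisfying assignment is: i=True, x=True, g=False, h=True, z=False, b=False

Verification: With this assignment, all 24 clauses evaluate to true.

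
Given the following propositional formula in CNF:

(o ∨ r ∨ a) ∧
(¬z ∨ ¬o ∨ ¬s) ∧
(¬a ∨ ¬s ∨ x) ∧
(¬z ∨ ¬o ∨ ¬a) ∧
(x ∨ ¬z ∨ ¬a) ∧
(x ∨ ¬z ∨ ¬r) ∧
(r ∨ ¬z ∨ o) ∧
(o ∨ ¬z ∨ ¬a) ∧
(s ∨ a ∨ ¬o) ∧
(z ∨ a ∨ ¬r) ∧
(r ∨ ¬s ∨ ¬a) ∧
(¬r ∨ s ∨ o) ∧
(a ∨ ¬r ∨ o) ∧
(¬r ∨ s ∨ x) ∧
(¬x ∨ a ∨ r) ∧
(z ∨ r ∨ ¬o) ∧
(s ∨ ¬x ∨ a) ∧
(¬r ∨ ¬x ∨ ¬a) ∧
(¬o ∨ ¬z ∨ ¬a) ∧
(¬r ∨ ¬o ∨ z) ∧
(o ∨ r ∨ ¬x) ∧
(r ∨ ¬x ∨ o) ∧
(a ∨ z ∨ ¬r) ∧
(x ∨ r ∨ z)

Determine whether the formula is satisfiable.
No

No, the formula is not satisfiable.

No assignment of truth values to the variables can make all 24 clauses true simultaneously.

The formula is UNSAT (unsatisfiable).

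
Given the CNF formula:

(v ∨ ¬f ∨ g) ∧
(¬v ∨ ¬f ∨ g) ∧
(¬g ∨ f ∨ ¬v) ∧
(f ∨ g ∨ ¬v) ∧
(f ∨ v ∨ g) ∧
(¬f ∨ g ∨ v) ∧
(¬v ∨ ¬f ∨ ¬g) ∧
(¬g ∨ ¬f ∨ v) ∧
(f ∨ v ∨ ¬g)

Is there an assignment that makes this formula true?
No

No, the formula is not satisfiable.

No assignment of truth values to the variables can make all 9 clauses true simultaneously.

The formula is UNSAT (unsatisfiable).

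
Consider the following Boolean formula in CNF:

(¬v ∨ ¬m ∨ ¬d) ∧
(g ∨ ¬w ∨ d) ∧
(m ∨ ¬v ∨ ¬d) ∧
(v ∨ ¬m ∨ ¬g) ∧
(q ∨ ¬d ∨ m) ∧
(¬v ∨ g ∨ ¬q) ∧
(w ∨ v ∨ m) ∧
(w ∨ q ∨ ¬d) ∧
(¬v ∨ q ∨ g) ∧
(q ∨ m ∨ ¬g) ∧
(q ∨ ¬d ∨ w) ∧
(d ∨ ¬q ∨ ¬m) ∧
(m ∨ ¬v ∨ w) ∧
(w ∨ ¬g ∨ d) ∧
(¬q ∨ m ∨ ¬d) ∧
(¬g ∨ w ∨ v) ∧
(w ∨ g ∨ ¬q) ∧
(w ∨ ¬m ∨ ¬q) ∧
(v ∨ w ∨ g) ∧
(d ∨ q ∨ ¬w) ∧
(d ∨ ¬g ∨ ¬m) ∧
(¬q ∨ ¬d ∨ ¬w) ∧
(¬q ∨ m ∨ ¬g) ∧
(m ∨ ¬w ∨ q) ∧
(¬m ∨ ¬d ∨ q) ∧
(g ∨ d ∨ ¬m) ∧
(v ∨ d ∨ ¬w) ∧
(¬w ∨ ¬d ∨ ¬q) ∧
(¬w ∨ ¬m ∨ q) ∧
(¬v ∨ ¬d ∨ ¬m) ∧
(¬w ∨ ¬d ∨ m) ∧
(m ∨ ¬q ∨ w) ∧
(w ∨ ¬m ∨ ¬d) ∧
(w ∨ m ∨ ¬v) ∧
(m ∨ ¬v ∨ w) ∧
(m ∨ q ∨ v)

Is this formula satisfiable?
No

No, the formula is not satisfiable.

No assignment of truth values to the variables can make all 36 clauses true simultaneously.

The formula is UNSAT (unsatisfiable).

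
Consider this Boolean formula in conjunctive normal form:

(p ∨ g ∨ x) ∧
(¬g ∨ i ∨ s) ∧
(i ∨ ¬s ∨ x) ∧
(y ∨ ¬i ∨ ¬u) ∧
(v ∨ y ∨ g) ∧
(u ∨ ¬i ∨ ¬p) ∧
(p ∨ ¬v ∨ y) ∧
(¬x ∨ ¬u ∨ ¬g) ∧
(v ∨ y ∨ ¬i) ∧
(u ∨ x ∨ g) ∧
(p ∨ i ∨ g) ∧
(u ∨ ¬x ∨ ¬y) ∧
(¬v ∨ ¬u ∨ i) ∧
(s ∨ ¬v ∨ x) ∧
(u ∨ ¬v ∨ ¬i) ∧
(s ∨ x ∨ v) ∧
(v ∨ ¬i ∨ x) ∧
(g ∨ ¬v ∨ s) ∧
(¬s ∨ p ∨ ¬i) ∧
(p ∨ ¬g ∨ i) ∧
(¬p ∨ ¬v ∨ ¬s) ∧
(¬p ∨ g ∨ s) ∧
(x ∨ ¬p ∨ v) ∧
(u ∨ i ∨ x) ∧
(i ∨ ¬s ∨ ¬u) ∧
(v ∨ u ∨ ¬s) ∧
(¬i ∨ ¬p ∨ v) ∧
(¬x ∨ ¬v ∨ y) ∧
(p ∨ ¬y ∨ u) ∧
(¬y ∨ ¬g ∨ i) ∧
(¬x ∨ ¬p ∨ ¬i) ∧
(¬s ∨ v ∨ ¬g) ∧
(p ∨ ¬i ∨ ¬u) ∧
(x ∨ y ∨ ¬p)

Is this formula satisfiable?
No

No, the formula is not satisfiable.

No assignment of truth values to the variables can make all 34 clauses true simultaneously.

The formula is UNSAT (unsatisfiable).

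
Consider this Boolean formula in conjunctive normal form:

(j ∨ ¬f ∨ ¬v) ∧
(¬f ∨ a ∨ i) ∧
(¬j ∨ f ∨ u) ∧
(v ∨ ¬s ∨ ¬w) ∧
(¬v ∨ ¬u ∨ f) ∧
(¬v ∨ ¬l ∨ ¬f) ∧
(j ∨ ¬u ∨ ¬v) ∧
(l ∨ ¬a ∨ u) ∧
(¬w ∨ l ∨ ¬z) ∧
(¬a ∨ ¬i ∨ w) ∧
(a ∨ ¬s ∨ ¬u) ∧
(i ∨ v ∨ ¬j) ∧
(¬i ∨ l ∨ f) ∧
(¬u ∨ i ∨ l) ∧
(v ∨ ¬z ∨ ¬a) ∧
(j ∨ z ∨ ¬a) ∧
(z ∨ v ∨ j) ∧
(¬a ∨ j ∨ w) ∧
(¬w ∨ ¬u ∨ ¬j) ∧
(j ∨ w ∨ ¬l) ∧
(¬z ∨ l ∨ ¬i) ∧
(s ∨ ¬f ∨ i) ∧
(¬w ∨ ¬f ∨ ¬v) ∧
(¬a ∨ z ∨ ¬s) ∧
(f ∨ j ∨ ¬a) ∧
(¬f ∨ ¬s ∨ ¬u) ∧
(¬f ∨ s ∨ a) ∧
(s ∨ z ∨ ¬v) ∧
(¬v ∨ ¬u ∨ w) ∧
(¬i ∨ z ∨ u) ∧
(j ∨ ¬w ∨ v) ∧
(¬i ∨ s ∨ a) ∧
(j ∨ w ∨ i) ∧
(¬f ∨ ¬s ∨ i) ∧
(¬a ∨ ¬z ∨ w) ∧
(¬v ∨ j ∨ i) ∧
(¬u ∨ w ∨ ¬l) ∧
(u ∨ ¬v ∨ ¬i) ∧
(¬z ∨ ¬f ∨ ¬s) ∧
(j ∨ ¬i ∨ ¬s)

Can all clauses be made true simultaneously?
No

No, the formula is not satisfiable.

No assignment of truth values to the variables can make all 40 clauses true simultaneously.

The formula is UNSAT (unsatisfiable).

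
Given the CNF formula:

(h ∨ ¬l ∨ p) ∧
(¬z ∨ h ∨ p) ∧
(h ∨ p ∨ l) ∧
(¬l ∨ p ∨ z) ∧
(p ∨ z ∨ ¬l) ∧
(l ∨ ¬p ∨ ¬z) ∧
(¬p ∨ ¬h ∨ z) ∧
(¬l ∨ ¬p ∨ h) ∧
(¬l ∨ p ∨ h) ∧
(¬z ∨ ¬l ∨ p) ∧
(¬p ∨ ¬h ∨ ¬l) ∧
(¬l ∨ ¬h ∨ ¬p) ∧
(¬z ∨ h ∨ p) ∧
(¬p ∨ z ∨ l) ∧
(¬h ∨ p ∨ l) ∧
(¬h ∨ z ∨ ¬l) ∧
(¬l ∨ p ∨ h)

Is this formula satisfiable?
No

No, the formula is not satisfiable.

No assignment of truth values to the variables can make all 17 clauses true simultaneously.

The formula is UNSAT (unsatisfiable).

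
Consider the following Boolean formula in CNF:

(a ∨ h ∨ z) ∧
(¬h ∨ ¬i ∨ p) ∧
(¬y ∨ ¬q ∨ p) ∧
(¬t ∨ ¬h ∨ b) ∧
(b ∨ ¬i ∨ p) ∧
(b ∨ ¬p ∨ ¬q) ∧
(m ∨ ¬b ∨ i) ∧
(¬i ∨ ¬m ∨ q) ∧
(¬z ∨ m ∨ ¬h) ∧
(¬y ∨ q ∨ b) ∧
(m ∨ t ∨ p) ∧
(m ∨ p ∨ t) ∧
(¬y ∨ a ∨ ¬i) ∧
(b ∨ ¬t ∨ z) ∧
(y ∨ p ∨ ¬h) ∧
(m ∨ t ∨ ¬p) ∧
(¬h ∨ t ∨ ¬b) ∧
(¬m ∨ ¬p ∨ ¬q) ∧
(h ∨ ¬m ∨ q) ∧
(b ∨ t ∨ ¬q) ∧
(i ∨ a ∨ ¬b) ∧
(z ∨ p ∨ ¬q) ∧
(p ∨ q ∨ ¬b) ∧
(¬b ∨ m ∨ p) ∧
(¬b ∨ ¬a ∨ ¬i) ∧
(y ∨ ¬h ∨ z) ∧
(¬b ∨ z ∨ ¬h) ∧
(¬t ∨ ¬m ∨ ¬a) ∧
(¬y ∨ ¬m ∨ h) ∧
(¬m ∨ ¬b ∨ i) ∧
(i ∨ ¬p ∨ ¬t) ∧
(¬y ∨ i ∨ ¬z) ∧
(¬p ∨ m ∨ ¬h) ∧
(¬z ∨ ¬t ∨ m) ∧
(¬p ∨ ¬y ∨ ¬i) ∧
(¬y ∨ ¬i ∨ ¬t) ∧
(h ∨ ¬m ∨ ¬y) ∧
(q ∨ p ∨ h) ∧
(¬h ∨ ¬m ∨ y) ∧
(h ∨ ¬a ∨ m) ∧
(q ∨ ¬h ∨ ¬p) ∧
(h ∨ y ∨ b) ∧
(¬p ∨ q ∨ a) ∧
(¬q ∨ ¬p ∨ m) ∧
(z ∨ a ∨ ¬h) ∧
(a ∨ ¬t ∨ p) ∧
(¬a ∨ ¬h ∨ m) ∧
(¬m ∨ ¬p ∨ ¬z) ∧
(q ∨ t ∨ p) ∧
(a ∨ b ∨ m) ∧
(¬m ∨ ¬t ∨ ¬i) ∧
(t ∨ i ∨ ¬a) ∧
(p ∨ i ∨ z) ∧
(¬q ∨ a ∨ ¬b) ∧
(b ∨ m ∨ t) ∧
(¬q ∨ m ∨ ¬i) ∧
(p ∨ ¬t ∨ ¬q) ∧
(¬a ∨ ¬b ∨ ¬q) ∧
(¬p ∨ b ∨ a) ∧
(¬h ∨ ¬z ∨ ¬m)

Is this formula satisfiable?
No

No, the formula is not satisfiable.

No assignment of truth values to the variables can make all 60 clauses true simultaneously.

The formula is UNSAT (unsatisfiable).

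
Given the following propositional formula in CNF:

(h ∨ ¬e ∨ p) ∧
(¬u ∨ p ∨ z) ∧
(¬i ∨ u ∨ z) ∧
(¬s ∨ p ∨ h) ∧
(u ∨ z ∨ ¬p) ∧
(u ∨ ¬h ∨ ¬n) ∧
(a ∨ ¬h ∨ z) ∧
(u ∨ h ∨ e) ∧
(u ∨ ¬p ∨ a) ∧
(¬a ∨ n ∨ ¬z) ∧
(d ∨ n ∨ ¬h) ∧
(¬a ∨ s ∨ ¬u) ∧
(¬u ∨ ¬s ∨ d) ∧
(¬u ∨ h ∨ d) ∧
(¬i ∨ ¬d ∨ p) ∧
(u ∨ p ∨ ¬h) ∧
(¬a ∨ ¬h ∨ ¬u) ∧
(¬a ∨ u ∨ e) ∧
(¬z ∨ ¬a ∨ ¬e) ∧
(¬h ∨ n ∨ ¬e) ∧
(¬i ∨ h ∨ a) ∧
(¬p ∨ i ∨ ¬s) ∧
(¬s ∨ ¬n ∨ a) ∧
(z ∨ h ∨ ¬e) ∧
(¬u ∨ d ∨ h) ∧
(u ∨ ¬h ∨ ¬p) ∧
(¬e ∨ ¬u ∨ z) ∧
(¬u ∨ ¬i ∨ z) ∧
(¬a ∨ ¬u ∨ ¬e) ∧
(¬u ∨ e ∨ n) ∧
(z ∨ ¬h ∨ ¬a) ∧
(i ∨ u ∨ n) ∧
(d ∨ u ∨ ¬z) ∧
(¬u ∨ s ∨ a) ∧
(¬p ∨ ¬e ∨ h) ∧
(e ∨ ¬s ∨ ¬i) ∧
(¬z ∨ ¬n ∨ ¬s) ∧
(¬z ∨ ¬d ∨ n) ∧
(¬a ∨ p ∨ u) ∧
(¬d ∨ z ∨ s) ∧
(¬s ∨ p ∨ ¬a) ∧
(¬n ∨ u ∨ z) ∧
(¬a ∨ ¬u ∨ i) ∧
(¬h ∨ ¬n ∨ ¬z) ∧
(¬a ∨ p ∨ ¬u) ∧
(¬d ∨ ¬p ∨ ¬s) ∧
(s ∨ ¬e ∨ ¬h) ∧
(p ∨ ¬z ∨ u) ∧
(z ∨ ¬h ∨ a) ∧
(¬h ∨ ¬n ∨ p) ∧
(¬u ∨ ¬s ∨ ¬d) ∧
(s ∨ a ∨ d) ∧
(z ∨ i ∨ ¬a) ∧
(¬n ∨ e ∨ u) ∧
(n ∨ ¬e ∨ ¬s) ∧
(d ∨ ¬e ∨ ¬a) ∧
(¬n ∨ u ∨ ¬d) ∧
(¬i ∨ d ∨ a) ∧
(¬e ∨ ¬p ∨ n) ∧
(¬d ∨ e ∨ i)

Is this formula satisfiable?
No

No, the formula is not satisfiable.

No assignment of truth values to the variables can make all 60 clauses true simultaneously.

The formula is UNSAT (unsatisfiable).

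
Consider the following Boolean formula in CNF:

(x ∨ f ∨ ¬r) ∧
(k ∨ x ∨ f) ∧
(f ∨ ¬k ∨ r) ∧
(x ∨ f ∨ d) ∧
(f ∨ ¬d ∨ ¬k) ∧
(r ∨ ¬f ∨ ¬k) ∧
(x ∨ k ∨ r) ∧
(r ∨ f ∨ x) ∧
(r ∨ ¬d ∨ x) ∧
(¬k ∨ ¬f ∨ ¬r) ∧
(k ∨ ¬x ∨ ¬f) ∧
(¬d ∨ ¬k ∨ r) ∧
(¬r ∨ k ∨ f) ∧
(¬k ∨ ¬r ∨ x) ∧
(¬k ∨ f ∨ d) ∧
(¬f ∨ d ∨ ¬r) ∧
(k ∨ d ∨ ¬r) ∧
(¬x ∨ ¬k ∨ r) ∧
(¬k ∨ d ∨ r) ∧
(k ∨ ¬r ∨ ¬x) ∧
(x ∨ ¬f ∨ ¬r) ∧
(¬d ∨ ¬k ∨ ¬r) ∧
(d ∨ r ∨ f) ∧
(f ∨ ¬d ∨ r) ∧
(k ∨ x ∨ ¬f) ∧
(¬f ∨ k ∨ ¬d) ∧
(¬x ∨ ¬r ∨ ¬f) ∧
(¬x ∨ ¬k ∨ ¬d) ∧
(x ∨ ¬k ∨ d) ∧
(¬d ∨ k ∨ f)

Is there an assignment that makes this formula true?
No

No, the formula is not satisfiable.

No assignment of truth values to the variables can make all 30 clauses true simultaneously.

The formula is UNSAT (unsatisfiable).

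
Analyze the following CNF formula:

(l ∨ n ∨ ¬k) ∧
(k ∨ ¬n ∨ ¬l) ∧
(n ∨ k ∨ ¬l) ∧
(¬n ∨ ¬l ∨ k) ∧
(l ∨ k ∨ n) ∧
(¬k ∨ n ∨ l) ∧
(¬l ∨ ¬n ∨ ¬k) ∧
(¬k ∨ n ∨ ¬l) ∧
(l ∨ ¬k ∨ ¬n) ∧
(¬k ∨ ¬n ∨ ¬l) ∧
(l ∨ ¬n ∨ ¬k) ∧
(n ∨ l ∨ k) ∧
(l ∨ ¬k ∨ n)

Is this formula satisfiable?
Yes

Yes, the formula is satisfiable.

One satisfying assignment is: k=False, n=True, l=False

Verification: With this assignment, all 13 clauses evaluate to true.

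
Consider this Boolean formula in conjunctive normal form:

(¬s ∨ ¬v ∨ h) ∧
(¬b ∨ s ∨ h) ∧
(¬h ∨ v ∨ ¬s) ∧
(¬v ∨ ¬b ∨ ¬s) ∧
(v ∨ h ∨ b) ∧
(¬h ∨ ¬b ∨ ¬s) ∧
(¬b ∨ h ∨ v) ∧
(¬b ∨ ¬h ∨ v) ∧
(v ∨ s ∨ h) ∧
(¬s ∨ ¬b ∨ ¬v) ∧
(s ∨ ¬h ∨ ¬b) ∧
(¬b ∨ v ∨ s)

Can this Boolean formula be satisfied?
Yes

Yes, the formula is satisfiable.

One satisfying assignment is: v=False, b=False, h=True, s=False

Verification: With this assignment, all 12 clauses evaluate to true.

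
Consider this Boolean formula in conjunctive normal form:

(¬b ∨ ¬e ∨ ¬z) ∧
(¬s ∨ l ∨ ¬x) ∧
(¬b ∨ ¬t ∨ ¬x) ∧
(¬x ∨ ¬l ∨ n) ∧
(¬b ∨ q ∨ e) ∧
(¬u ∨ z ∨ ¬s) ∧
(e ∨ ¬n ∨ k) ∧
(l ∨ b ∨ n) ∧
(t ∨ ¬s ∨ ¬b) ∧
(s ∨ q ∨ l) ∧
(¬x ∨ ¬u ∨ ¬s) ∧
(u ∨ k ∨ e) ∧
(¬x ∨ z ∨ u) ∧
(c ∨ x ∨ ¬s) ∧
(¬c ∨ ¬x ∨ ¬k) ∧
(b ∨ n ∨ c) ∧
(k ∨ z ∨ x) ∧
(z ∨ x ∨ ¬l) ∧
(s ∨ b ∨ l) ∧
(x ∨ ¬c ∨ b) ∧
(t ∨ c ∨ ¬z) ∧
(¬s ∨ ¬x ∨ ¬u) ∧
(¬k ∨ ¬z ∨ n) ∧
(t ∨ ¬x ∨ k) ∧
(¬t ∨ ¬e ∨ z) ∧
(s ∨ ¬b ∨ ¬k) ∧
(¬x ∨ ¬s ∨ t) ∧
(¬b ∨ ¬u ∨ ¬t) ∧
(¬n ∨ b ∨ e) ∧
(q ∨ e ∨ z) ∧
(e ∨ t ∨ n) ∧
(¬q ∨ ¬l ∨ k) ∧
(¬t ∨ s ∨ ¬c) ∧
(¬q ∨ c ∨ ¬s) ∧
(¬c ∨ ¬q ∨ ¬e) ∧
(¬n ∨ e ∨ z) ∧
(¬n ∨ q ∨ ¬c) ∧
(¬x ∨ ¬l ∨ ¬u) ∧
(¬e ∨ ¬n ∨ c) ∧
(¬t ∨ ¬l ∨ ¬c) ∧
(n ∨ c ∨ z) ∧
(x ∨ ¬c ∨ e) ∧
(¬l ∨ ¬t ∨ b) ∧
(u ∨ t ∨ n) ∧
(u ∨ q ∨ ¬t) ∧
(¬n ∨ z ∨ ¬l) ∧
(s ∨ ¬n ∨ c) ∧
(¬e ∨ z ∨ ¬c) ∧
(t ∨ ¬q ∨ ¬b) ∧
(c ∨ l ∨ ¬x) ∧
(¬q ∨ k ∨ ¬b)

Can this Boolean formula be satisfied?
No

No, the formula is not satisfiable.

No assignment of truth values to the variables can make all 51 clauses true simultaneously.

The formula is UNSAT (unsatisfiable).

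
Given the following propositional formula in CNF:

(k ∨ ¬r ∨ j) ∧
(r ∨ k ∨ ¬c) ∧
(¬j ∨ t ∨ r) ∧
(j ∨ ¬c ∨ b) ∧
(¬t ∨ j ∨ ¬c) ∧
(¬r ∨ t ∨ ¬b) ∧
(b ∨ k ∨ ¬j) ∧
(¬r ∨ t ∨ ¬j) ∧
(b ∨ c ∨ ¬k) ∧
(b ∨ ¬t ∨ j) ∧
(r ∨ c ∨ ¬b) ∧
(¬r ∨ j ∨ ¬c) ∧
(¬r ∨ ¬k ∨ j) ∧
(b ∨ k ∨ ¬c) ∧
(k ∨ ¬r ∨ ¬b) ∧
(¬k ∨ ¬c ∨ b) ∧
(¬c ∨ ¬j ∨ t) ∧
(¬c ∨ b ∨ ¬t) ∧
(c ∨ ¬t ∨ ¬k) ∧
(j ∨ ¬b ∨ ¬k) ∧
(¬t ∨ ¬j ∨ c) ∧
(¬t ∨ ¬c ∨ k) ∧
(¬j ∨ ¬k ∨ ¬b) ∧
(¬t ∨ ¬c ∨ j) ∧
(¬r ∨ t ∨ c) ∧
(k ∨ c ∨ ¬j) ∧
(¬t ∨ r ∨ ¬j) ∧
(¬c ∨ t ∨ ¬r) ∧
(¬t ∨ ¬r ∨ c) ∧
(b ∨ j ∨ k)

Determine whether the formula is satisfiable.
No

No, the formula is not satisfiable.

No assignment of truth values to the variables can make all 30 clauses true simultaneously.

The formula is UNSAT (unsatisfiable).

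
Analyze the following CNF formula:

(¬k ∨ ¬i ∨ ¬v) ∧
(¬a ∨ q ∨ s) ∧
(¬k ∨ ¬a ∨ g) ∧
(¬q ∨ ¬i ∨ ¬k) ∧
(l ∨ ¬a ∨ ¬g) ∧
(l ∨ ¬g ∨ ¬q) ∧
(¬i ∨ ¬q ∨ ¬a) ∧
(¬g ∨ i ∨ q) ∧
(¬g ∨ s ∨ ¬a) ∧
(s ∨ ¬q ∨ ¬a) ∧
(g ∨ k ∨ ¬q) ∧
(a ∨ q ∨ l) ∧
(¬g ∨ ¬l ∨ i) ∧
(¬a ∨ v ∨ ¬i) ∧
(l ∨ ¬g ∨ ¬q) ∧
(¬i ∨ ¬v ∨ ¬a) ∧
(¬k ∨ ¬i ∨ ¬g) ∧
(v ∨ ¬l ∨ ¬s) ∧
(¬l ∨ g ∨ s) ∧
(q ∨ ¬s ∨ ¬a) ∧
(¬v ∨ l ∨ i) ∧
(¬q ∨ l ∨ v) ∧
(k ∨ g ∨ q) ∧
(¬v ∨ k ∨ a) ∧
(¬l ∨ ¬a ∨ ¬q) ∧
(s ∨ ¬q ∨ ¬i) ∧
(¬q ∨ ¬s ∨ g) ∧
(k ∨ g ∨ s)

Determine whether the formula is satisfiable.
Yes

Yes, the formula is satisfiable.

One satisfying assignment is: s=False, v=False, g=True, a=False, k=False, q=False, i=True, l=True

Verification: With this assignment, all 28 clauses evaluate to true.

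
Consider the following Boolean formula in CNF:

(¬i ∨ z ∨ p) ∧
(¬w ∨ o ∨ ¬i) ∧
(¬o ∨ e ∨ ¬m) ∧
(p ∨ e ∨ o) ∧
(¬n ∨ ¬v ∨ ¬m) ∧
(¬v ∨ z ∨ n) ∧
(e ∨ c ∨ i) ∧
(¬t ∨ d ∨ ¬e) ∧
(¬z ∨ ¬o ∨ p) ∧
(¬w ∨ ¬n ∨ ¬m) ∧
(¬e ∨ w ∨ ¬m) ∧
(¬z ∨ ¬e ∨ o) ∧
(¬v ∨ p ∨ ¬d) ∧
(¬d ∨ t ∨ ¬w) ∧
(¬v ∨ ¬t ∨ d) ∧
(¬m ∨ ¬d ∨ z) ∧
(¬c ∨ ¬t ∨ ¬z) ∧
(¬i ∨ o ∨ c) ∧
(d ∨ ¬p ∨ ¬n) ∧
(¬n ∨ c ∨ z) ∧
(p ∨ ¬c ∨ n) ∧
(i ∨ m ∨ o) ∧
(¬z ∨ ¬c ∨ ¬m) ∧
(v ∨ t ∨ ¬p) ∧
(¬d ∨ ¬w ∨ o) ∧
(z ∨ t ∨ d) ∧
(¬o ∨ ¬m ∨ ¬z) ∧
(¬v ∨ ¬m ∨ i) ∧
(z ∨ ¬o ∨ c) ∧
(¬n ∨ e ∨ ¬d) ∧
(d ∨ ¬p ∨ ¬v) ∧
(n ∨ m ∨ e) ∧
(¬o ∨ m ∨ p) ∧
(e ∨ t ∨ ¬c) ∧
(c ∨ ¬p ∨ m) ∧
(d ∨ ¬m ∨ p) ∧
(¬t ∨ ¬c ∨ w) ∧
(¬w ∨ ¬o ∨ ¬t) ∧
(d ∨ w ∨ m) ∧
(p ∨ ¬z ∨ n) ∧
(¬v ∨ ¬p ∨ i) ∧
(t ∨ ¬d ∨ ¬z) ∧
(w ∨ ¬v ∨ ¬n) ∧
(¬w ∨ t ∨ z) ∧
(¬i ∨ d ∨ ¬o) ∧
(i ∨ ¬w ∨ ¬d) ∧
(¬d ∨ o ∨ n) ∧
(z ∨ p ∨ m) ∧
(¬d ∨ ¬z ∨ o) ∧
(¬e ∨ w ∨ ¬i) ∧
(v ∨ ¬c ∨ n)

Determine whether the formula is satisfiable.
No

No, the formula is not satisfiable.

No assignment of truth values to the variables can make all 51 clauses true simultaneously.

The formula is UNSAT (unsatisfiable).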